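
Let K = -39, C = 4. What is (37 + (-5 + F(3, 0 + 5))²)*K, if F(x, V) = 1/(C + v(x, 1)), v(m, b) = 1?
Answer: -58539/25 ≈ -2341.6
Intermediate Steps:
F(x, V) = ⅕ (F(x, V) = 1/(4 + 1) = 1/5 = ⅕)
(37 + (-5 + F(3, 0 + 5))²)*K = (37 + (-5 + ⅕)²)*(-39) = (37 + (-24/5)²)*(-39) = (37 + 576/25)*(-39) = (1501/25)*(-39) = -58539/25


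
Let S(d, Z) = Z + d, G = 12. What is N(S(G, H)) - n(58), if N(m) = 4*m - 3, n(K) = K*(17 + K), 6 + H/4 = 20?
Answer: -4081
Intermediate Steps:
H = 56 (H = -24 + 4*20 = -24 + 80 = 56)
N(m) = -3 + 4*m
N(S(G, H)) - n(58) = (-3 + 4*(56 + 12)) - 58*(17 + 58) = (-3 + 4*68) - 58*75 = (-3 + 272) - 1*4350 = 269 - 4350 = -4081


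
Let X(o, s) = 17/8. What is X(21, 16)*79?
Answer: 1343/8 ≈ 167.88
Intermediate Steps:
X(o, s) = 17/8 (X(o, s) = 17*(1/8) = 17/8)
X(21, 16)*79 = (17/8)*79 = 1343/8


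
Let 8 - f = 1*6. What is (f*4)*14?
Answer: 112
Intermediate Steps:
f = 2 (f = 8 - 6 = 2)
(f*4)*14 = (2*4)*14 = 8*14 = 112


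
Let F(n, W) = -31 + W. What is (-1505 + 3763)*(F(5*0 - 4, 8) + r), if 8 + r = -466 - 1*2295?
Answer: -6304336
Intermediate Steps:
r = -2769 (r = -8 + (-466 - 1*2295) = -8 + (-466 - 2295) = -8 - 2761 = -2769)
(-1505 + 3763)*(F(5*0 - 4, 8) + r) = (-1505 + 3763)*((-31 + 8) - 2769) = 2258*(-23 - 2769) = 2258*(-2792) = -6304336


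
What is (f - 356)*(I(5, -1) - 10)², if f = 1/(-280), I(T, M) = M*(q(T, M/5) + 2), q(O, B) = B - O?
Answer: -28807809/1750 ≈ -16462.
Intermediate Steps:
I(T, M) = M*(2 - T + M/5) (I(T, M) = M*((M/5 - T) + 2) = M*((-T + M/5) + 2) = M*(2 - T + M/5))
f = -1/280 ≈ -0.0035714
(f - 356)*(I(5, -1) - 10)² = (-1/280 - 356)*((⅕)*(-1)*(10 - 1 - 5*5) - 10)² = -99681*((⅕)*(-1)*(10 - 1 - 25) - 10)²/280 = -99681*((⅕)*(-1)*(-16) - 10)²/280 = -99681*(16/5 - 10)²/280 = -99681*(-34/5)²/280 = -99681/280*1156/25 = -28807809/1750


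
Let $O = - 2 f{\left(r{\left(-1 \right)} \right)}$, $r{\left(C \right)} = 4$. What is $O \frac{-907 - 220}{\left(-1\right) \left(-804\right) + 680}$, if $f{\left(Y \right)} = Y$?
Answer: $\frac{322}{53} \approx 6.0755$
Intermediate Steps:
$O = -8$ ($O = \left(-2\right) 4 = -8$)
$O \frac{-907 - 220}{\left(-1\right) \left(-804\right) + 680} = - 8 \frac{-907 - 220}{\left(-1\right) \left(-804\right) + 680} = - 8 \left(- \frac{1127}{804 + 680}\right) = - 8 \left(- \frac{1127}{1484}\right) = - 8 \left(\left(-1127\right) \frac{1}{1484}\right) = \left(-8\right) \left(- \frac{161}{212}\right) = \frac{322}{53}$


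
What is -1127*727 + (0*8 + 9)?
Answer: -819320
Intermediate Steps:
-1127*727 + (0*8 + 9) = -819329 + (0 + 9) = -819329 + 9 = -819320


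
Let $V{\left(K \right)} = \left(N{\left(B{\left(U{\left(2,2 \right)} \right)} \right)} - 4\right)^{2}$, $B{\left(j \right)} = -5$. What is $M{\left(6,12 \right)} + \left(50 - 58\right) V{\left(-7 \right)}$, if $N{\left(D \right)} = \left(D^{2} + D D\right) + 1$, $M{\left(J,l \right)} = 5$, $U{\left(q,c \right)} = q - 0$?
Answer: $-17667$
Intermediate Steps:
$U{\left(q,c \right)} = q$ ($U{\left(q,c \right)} = q + 0 = q$)
$N{\left(D \right)} = 1 + 2 D^{2}$ ($N{\left(D \right)} = \left(D^{2} + D^{2}\right) + 1 = 2 D^{2} + 1 = 1 + 2 D^{2}$)
$V{\left(K \right)} = 2209$ ($V{\left(K \right)} = \left(\left(1 + 2 \left(-5\right)^{2}\right) - 4\right)^{2} = \left(\left(1 + 2 \cdot 25\right) - 4\right)^{2} = \left(\left(1 + 50\right) - 4\right)^{2} = \left(51 - 4\right)^{2} = 47^{2} = 2209$)
$M{\left(6,12 \right)} + \left(50 - 58\right) V{\left(-7 \right)} = 5 + \left(50 - 58\right) 2209 = 5 - 17672 = -17667$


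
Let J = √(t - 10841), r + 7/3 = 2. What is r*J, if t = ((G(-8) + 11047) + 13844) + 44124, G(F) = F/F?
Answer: -5*√2327/3 ≈ -80.398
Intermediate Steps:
G(F) = 1
r = -⅓ (r = -7/3 + 2 = -⅓ ≈ -0.33333)
t = 69016 (t = ((1 + 11047) + 13844) + 44124 = (11048 + 13844) + 44124 = 24892 + 44124 = 69016)
J = 5*√2327 (J = √(69016 - 10841) = √58175 = 5*√2327 ≈ 241.19)
r*J = -5*√2327/3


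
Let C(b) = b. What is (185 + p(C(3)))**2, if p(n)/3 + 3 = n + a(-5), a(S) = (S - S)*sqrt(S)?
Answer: 34225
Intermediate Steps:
a(S) = 0 (a(S) = 0*sqrt(S) = 0)
p(n) = -9 + 3*n (p(n) = -9 + 3*(n + 0) = -9 + 3*n)
(185 + p(C(3)))**2 = (185 + (-9 + 3*3))**2 = (185 + (-9 + 9))**2 = (185 + 0)**2 = 185**2 = 34225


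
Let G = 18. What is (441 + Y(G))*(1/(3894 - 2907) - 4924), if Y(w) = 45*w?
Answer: -2026614579/329 ≈ -6.1599e+6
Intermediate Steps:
(441 + Y(G))*(1/(3894 - 2907) - 4924) = (441 + 45*18)*(1/(3894 - 2907) - 4924) = (441 + 810)*(1/987 - 4924) = 1251*(1/987 - 4924) = 1251*(-4859987/987) = -2026614579/329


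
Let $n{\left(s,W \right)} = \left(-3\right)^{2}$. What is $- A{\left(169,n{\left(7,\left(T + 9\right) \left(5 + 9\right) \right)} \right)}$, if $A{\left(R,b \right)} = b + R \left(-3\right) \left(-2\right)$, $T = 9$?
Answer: $-1023$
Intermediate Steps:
$n{\left(s,W \right)} = 9$
$A{\left(R,b \right)} = b + 6 R$ ($A{\left(R,b \right)} = b + - 3 R \left(-2\right) = b + 6 R$)
$- A{\left(169,n{\left(7,\left(T + 9\right) \left(5 + 9\right) \right)} \right)} = - (9 + 6 \cdot 169) = - (9 + 1014) = \left(-1\right) 1023 = -1023$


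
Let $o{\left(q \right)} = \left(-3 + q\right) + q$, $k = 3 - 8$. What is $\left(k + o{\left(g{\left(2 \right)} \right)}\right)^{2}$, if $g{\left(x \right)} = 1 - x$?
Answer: $100$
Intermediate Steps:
$k = -5$ ($k = 3 - 8 = -5$)
$o{\left(q \right)} = -3 + 2 q$
$\left(k + o{\left(g{\left(2 \right)} \right)}\right)^{2} = \left(-5 - \left(3 - 2 \left(1 - 2\right)\right)\right)^{2} = \left(-5 + \left(-3 + 2 \left(-1\right)\right)\right)^{2} = \left(-5 - 5\right)^{2} = \left(-10\right)^{2} = 100$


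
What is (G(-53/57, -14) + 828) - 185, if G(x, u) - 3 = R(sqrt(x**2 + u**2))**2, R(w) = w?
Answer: 2738467/3249 ≈ 842.86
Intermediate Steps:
G(x, u) = 3 + u**2 + x**2 (G(x, u) = 3 + (sqrt(x**2 + u**2))**2 = 3 + (sqrt(u**2 + x**2))**2 = 3 + (u**2 + x**2) = 3 + u**2 + x**2)
(G(-53/57, -14) + 828) - 185 = ((3 + (-14)**2 + (-53/57)**2) + 828) - 185 = ((3 + 196 + (-53*1/57)**2) + 828) - 185 = ((3 + 196 + (-53/57)**2) + 828) - 185 = ((3 + 196 + 2809/3249) + 828) - 185 = (649360/3249 + 828) - 185 = 3339532/3249 - 185 = 2738467/3249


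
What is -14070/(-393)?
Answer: 4690/131 ≈ 35.802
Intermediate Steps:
-14070/(-393) = -14070*(-1)/393 = -35*(-134/131) = 4690/131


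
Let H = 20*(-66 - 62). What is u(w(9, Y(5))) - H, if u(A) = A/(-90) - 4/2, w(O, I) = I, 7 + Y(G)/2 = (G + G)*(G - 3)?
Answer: 115097/45 ≈ 2557.7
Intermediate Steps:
Y(G) = -14 + 4*G*(-3 + G) (Y(G) = -14 + 2*((G + G)*(G - 3)) = -14 + 2*((2*G)*(-3 + G)) = -14 + 2*(2*G*(-3 + G)) = -14 + 4*G*(-3 + G))
u(A) = -2 - A/90 (u(A) = A*(-1/90) - 4*½ = -A/90 - 2 = -2 - A/90)
H = -2560 (H = 20*(-128) = -2560)
u(w(9, Y(5))) - H = (-2 - (-14 - 12*5 + 4*5²)/90) - 1*(-2560) = (-2 - (-14 - 60 + 4*25)/90) + 2560 = (-2 - (-14 - 60 + 100)/90) + 2560 = (-2 - 1/90*26) + 2560 = (-2 - 13/45) + 2560 = -103/45 + 2560 = 115097/45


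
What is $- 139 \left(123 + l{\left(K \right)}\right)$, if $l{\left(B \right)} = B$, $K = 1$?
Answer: $-17236$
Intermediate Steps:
$- 139 \left(123 + l{\left(K \right)}\right) = - 139 \left(123 + 1\right) = \left(-139\right) 124 = -17236$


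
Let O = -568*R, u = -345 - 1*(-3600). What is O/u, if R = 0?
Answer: 0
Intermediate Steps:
u = 3255 (u = -345 + 3600 = 3255)
O = 0 (O = -568*0 = 0)
O/u = 0/3255 = 0*(1/3255) = 0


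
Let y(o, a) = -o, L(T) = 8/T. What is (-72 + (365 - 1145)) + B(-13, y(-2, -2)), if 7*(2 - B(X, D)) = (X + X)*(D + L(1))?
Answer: -5690/7 ≈ -812.86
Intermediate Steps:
B(X, D) = 2 - 2*X*(8 + D)/7 (B(X, D) = 2 - (X + X)*(D + 8/1)/7 = 2 - 2*X*(D + 8*1)/7 = 2 - 2*X*(D + 8)/7 = 2 - 2*X*(8 + D)/7)
(-72 + (365 - 1145)) + B(-13, y(-2, -2)) = (-72 + (365 - 1145)) + (2 - 16/7*(-13) - 2/7*(-1*(-2))*(-13)) = (-72 - 780) + (2 + 208/7 - 2/7*2*(-13)) = -852 + (2 + 208/7 + 52/7) = -852 + 274/7 = -5690/7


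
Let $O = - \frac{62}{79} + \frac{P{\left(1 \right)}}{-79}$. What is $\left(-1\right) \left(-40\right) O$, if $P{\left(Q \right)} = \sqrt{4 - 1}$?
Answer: $- \frac{2480}{79} - \frac{40 \sqrt{3}}{79} \approx -32.269$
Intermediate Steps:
$P{\left(Q \right)} = \sqrt{3}$
$O = - \frac{62}{79} - \frac{\sqrt{3}}{79}$ ($O = - \frac{62}{79} + \frac{\sqrt{3}}{-79} = \left(-62\right) \frac{1}{79} + \sqrt{3} \left(- \frac{1}{79}\right) = - \frac{62}{79} - \frac{\sqrt{3}}{79} \approx -0.80674$)
$\left(-1\right) \left(-40\right) O = \left(-1\right) \left(-40\right) \left(- \frac{62}{79} - \frac{\sqrt{3}}{79}\right) = 40 \left(- \frac{62}{79} - \frac{\sqrt{3}}{79}\right) = - \frac{2480}{79} - \frac{40 \sqrt{3}}{79}$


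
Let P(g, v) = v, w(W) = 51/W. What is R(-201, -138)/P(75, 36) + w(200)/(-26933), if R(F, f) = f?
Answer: -61946053/16159800 ≈ -3.8333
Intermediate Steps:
R(-201, -138)/P(75, 36) + w(200)/(-26933) = -138/36 + (51/200)/(-26933) = -138*1/36 + (51*(1/200))*(-1/26933) = -23/6 + (51/200)*(-1/26933) = -23/6 - 51/5386600 = -61946053/16159800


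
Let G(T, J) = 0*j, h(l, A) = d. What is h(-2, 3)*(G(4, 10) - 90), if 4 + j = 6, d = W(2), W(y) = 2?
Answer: -180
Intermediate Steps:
d = 2
j = 2 (j = -4 + 6 = 2)
h(l, A) = 2
G(T, J) = 0 (G(T, J) = 0*2 = 0)
h(-2, 3)*(G(4, 10) - 90) = 2*(0 - 90) = 2*(-90) = -180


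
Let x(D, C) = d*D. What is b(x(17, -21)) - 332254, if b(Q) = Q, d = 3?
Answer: -332203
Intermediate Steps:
x(D, C) = 3*D
b(x(17, -21)) - 332254 = 3*17 - 332254 = 51 - 332254 = -332203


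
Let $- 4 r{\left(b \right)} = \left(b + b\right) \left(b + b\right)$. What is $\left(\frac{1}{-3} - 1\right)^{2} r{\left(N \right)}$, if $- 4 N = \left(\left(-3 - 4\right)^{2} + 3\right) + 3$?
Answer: $- \frac{3025}{9} \approx -336.11$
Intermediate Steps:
$N = - \frac{55}{4}$ ($N = - \frac{\left(\left(-3 - 4\right)^{2} + 3\right) + 3}{4} = - \frac{\left(\left(-7\right)^{2} + 3\right) + 3}{4} = - \frac{\left(49 + 3\right) + 3}{4} = - \frac{52 + 3}{4} = \left(- \frac{1}{4}\right) 55 = - \frac{55}{4} \approx -13.75$)
$r{\left(b \right)} = - b^{2}$ ($r{\left(b \right)} = - \frac{\left(b + b\right) \left(b + b\right)}{4} = - \frac{2 b 2 b}{4} = - \frac{4 b^{2}}{4} = - b^{2}$)
$\left(\frac{1}{-3} - 1\right)^{2} r{\left(N \right)} = \left(\frac{1}{-3} - 1\right)^{2} \left(- \left(- \frac{55}{4}\right)^{2}\right) = \left(- \frac{1}{3} - 1\right)^{2} \left(\left(-1\right) \frac{3025}{16}\right) = \left(- \frac{4}{3}\right)^{2} \left(- \frac{3025}{16}\right) = \frac{16}{9} \left(- \frac{3025}{16}\right) = - \frac{3025}{9}$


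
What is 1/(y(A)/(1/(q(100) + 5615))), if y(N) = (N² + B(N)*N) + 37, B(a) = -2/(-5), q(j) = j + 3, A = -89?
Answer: 5/226501416 ≈ 2.2075e-8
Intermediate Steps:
q(j) = 3 + j
B(a) = ⅖ (B(a) = -2*(-⅕) = ⅖)
y(N) = 37 + N² + 2*N/5 (y(N) = (N² + 2*N/5) + 37 = 37 + N² + 2*N/5)
1/(y(A)/(1/(q(100) + 5615))) = 1/((37 + (-89)² + (⅖)*(-89))/(1/((3 + 100) + 5615))) = 1/((37 + 7921 - 178/5)/(1/(103 + 5615))) = 1/(39612/(5*(1/5718))) = 1/((39612/5)*5718) = 1/(226501416/5) = 5/226501416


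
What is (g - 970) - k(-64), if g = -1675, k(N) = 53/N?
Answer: -169227/64 ≈ -2644.2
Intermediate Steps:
(g - 970) - k(-64) = (-1675 - 970) - 53/(-64) = -2645 - 53*(-1)/64 = -2645 - 1*(-53/64) = -2645 + 53/64 = -169227/64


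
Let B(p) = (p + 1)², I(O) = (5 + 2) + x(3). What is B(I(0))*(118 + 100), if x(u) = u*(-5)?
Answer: 10682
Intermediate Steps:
x(u) = -5*u
I(O) = -8 (I(O) = (5 + 2) - 5*3 = 7 - 15 = -8)
B(p) = (1 + p)²
B(I(0))*(118 + 100) = (1 - 8)²*(118 + 100) = (-7)²*218 = 49*218 = 10682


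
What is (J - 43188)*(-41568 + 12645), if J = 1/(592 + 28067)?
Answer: 11932905674131/9553 ≈ 1.2491e+9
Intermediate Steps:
J = 1/28659 ≈ 3.4893e-5
(J - 43188)*(-41568 + 12645) = (1/28659 - 43188)*(-41568 + 12645) = -1237724891/28659*(-28923) = 11932905674131/9553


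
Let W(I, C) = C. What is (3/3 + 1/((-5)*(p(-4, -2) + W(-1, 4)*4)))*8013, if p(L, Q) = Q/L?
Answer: 435373/55 ≈ 7915.9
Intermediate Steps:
(3/3 + 1/((-5)*(p(-4, -2) + W(-1, 4)*4)))*8013 = (3/3 + 1/((-5)*(-2/(-4) + 4*4)))*8013 = (3*(⅓) - 1/(5*(-2*(-¼) + 16)))*8013 = (1 - 1/(5*(½ + 16)))*8013 = (1 - 1/(5*33/2))*8013 = (1 - ⅕*2/33)*8013 = (1 - 2/165)*8013 = (163/165)*8013 = 435373/55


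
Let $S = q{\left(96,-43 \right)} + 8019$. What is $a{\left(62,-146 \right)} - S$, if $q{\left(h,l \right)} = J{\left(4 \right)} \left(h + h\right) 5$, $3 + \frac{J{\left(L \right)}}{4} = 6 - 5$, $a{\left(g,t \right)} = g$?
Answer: $-277$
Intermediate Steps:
$J{\left(L \right)} = -8$ ($J{\left(L \right)} = -12 + 4 \left(6 - 5\right) = -12 + 4 \cdot 1 = -12 + 4 = -8$)
$q{\left(h,l \right)} = - 80 h$ ($q{\left(h,l \right)} = - 8 \left(h + h\right) 5 = - 8 \cdot 2 h 5 = - 16 h 5 = - 80 h$)
$S = 339$ ($S = \left(-80\right) 96 + 8019 = -7680 + 8019 = 339$)
$a{\left(62,-146 \right)} - S = 62 - 339 = -277$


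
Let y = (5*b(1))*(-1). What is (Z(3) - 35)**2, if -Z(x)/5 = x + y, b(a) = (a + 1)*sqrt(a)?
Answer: 0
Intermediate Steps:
b(a) = sqrt(a)*(1 + a) (b(a) = (1 + a)*sqrt(a) = sqrt(a)*(1 + a))
y = -10 (y = (5*(sqrt(1)*(1 + 1)))*(-1) = (5*(1*2))*(-1) = (5*2)*(-1) = 10*(-1) = -10)
Z(x) = 50 - 5*x (Z(x) = -5*(x - 10) = -5*(-10 + x) = 50 - 5*x)
(Z(3) - 35)**2 = ((50 - 5*3) - 35)**2 = ((50 - 15) - 35)**2 = (35 - 35)**2 = 0**2 = 0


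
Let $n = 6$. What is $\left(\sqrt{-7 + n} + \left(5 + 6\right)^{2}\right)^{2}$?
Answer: $\left(121 + i\right)^{2} \approx 14640.0 + 242.0 i$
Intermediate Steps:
$\left(\sqrt{-7 + n} + \left(5 + 6\right)^{2}\right)^{2} = \left(\sqrt{-7 + 6} + \left(5 + 6\right)^{2}\right)^{2} = \left(\sqrt{-1} + 11^{2}\right)^{2} = \left(i + 121\right)^{2} = \left(121 + i\right)^{2}$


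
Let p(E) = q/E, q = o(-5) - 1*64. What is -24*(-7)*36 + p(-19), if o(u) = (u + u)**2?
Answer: 114876/19 ≈ 6046.1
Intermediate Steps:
o(u) = 4*u**2 (o(u) = (2*u)**2 = 4*u**2)
q = 36 (q = 4*(-5)**2 - 1*64 = 4*25 - 64 = 100 - 64 = 36)
p(E) = 36/E
-24*(-7)*36 + p(-19) = -24*(-7)*36 + 36/(-19) = 168*36 + 36*(-1/19) = 6048 - 36/19 = 114876/19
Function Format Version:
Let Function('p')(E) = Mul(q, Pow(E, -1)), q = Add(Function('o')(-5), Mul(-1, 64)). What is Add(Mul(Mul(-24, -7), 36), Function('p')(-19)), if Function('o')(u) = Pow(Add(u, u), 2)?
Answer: Rational(114876, 19) ≈ 6046.1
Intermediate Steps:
Function('o')(u) = Mul(4, Pow(u, 2)) (Function('o')(u) = Pow(Mul(2, u), 2) = Mul(4, Pow(u, 2)))
q = 36 (q = Add(Mul(4, Pow(-5, 2)), Mul(-1, 64)) = Add(Mul(4, 25), -64) = Add(100, -64) = 36)
Function('p')(E) = Mul(36, Pow(E, -1))
Add(Mul(Mul(-24, -7), 36), Function('p')(-19)) = Add(Mul(Mul(-24, -7), 36), Mul(36, Pow(-19, -1))) = Add(Mul(168, 36), Mul(36, Rational(-1, 19))) = Add(6048, Rational(-36, 19)) = Rational(114876, 19)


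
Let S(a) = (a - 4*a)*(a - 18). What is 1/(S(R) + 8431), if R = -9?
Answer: 1/7702 ≈ 0.00012984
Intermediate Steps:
S(a) = -3*a*(-18 + a) (S(a) = (-3*a)*(-18 + a) = -3*a*(-18 + a))
1/(S(R) + 8431) = 1/(3*(-9)*(18 - 1*(-9)) + 8431) = 1/(3*(-9)*(18 + 9) + 8431) = 1/(3*(-9)*27 + 8431) = 1/(-729 + 8431) = 1/7702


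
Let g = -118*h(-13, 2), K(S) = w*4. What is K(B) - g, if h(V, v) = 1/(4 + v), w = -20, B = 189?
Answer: -181/3 ≈ -60.333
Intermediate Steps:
K(S) = -80 (K(S) = -20*4 = -80)
g = -59/3 (g = -118/(4 + 2) = -118/6 = -118*⅙ = -59/3 ≈ -19.667)
K(B) - g = -80 - 1*(-59/3) = -80 + 59/3 = -181/3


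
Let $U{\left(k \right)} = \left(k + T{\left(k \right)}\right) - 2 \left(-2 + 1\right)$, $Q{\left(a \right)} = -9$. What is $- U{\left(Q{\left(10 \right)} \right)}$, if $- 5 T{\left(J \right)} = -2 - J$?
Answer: $\frac{42}{5} \approx 8.4$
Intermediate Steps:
$T{\left(J \right)} = \frac{2}{5} + \frac{J}{5}$ ($T{\left(J \right)} = - \frac{-2 - J}{5} = \frac{2}{5} + \frac{J}{5}$)
$U{\left(k \right)} = \frac{12}{5} + \frac{6 k}{5}$ ($U{\left(k \right)} = \left(k + \left(\frac{2}{5} + \frac{k}{5}\right)\right) - 2 \left(-2 + 1\right) = \left(\frac{2}{5} + \frac{6 k}{5}\right) - -2 = \left(\frac{2}{5} + \frac{6 k}{5}\right) + 2 = \frac{12}{5} + \frac{6 k}{5}$)
$- U{\left(Q{\left(10 \right)} \right)} = - (\frac{12}{5} + \frac{6}{5} \left(-9\right)) = - (\frac{12}{5} - \frac{54}{5}) = \left(-1\right) \left(- \frac{42}{5}\right) = \frac{42}{5}$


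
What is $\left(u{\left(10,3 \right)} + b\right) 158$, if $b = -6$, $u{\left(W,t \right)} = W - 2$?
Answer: $316$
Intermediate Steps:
$u{\left(W,t \right)} = -2 + W$ ($u{\left(W,t \right)} = W - 2 = -2 + W$)
$\left(u{\left(10,3 \right)} + b\right) 158 = \left(\left(-2 + 10\right) - 6\right) 158 = \left(8 - 6\right) 158 = 2 \cdot 158 = 316$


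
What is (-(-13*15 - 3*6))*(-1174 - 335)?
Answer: -321417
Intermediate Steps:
(-(-13*15 - 3*6))*(-1174 - 335) = -(-195 - 18)*(-1509) = -1*(-213)*(-1509) = 213*(-1509) = -321417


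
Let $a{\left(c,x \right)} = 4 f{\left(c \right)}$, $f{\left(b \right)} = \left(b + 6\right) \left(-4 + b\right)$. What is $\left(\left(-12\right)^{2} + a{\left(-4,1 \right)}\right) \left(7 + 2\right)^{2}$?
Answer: $6480$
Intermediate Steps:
$f{\left(b \right)} = \left(-4 + b\right) \left(6 + b\right)$ ($f{\left(b \right)} = \left(6 + b\right) \left(-4 + b\right) = \left(-4 + b\right) \left(6 + b\right)$)
$a{\left(c,x \right)} = -96 + 4 c^{2} + 8 c$ ($a{\left(c,x \right)} = 4 \left(-24 + c^{2} + 2 c\right) = -96 + 4 c^{2} + 8 c$)
$\left(\left(-12\right)^{2} + a{\left(-4,1 \right)}\right) \left(7 + 2\right)^{2} = \left(\left(-12\right)^{2} + \left(-96 + 4 \left(-4\right)^{2} + 8 \left(-4\right)\right)\right) \left(7 + 2\right)^{2} = \left(144 - 64\right) 9^{2} = \left(144 - 64\right) 81 = 80 \cdot 81 = 6480$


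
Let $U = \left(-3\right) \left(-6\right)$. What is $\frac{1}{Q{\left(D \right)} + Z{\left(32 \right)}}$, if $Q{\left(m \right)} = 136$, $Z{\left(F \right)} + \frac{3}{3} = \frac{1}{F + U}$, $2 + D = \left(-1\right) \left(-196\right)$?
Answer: $\frac{50}{6751} \approx 0.0074063$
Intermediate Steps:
$U = 18$
$D = 194$ ($D = -2 - -196 = -2 + 196 = 194$)
$Z{\left(F \right)} = -1 + \frac{1}{18 + F}$ ($Z{\left(F \right)} = -1 + \frac{1}{F + 18} = -1 + \frac{1}{18 + F}$)
$\frac{1}{Q{\left(D \right)} + Z{\left(32 \right)}} = \frac{1}{136 + \frac{-17 - 32}{18 + 32}} = \frac{1}{136 + \frac{-17 - 32}{50}} = \frac{1}{136 + \frac{1}{50} \left(-49\right)} = \frac{1}{136 - \frac{49}{50}} = \frac{1}{\frac{6751}{50}} = \frac{50}{6751}$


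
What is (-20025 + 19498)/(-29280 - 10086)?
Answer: 527/39366 ≈ 0.013387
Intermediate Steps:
(-20025 + 19498)/(-29280 - 10086) = -527/(-39366) = -527*(-1/39366) = 527/39366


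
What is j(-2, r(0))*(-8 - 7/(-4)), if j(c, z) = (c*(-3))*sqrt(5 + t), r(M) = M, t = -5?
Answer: 0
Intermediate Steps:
j(c, z) = 0 (j(c, z) = (c*(-3))*sqrt(5 - 5) = (-3*c)*sqrt(0) = -3*c*0 = 0)
j(-2, r(0))*(-8 - 7/(-4)) = 0*(-8 - 7/(-4)) = 0*(-8 - 7*(-1/4)) = 0*(-8 + 7/4) = 0*(-25/4) = 0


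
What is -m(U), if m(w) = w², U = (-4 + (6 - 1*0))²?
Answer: -16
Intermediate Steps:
U = 4 (U = (-4 + (6 + 0))² = (-4 + 6)² = 2² = 4)
-m(U) = -1*4² = -1*16 = -16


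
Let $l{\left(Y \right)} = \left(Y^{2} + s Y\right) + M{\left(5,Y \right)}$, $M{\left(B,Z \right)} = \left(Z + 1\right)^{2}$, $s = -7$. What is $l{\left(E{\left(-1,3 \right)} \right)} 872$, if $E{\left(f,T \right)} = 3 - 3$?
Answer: $872$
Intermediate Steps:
$M{\left(B,Z \right)} = \left(1 + Z\right)^{2}$
$E{\left(f,T \right)} = 0$ ($E{\left(f,T \right)} = 3 - 3 = 0$)
$l{\left(Y \right)} = Y^{2} + \left(1 + Y\right)^{2} - 7 Y$ ($l{\left(Y \right)} = \left(Y^{2} - 7 Y\right) + \left(1 + Y\right)^{2} = Y^{2} + \left(1 + Y\right)^{2} - 7 Y$)
$l{\left(E{\left(-1,3 \right)} \right)} 872 = \left(1 - 0 + 2 \cdot 0^{2}\right) 872 = \left(1 + 0 + 2 \cdot 0\right) 872 = \left(1 + 0 + 0\right) 872 = 1 \cdot 872 = 872$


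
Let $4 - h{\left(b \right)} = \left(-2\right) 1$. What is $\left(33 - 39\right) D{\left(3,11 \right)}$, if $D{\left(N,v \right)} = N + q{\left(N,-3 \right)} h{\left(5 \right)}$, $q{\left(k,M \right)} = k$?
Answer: $-126$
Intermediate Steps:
$h{\left(b \right)} = 6$ ($h{\left(b \right)} = 4 - \left(-2\right) 1 = 4 - -2 = 4 + 2 = 6$)
$D{\left(N,v \right)} = 7 N$ ($D{\left(N,v \right)} = N + N 6 = N + 6 N = 7 N$)
$\left(33 - 39\right) D{\left(3,11 \right)} = \left(33 - 39\right) 7 \cdot 3 = \left(-6\right) 21 = -126$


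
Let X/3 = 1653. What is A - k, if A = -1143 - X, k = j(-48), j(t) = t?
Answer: -6054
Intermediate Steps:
X = 4959 (X = 3*1653 = 4959)
k = -48
A = -6102 (A = -1143 - 1*4959 = -1143 - 4959 = -6102)
A - k = -6102 - 1*(-48) = -6102 + 48 = -6054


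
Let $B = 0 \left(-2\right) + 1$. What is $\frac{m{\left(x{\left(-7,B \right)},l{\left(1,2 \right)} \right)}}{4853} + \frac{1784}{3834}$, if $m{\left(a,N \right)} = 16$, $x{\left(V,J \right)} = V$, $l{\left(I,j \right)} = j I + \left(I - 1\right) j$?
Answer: $\frac{4359548}{9303201} \approx 0.46861$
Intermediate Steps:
$l{\left(I,j \right)} = I j + j \left(-1 + I\right)$ ($l{\left(I,j \right)} = I j + \left(I - 1\right) j = I j + \left(-1 + I\right) j = I j + j \left(-1 + I\right)$)
$B = 1$ ($B = 0 + 1 = 1$)
$\frac{m{\left(x{\left(-7,B \right)},l{\left(1,2 \right)} \right)}}{4853} + \frac{1784}{3834} = \frac{16}{4853} + \frac{1784}{3834} = 16 \cdot \frac{1}{4853} + 1784 \cdot \frac{1}{3834} = \frac{16}{4853} + \frac{892}{1917} = \frac{4359548}{9303201}$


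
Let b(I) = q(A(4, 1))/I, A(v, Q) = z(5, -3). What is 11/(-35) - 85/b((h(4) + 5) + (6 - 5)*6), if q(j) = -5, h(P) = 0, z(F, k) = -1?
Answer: 6534/35 ≈ 186.69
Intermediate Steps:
A(v, Q) = -1
b(I) = -5/I
11/(-35) - 85/b((h(4) + 5) + (6 - 5)*6) = 11/(-35) - 85/((-5/((0 + 5) + (6 - 5)*6))) = 11*(-1/35) - 85/((-5/(5 + 1*6))) = -11/35 - 85/((-5/(5 + 6))) = -11/35 - 85/((-5/11)) = -11/35 - 85/((-5*1/11)) = -11/35 - 85/(-5/11) = -11/35 - 85*(-11/5) = -11/35 + 187 = 6534/35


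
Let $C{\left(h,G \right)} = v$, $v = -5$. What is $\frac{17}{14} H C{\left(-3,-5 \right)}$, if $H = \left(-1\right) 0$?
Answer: $0$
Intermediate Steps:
$H = 0$
$C{\left(h,G \right)} = -5$
$\frac{17}{14} H C{\left(-3,-5 \right)} = \frac{17}{14} \cdot 0 \left(-5\right) = 17 \cdot \frac{1}{14} \cdot 0 = \frac{17}{14} \cdot 0 = 0$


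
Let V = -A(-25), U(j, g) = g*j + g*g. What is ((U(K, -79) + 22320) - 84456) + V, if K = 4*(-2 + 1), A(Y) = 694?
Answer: -56273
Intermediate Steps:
K = -4 (K = 4*(-1) = -4)
U(j, g) = g² + g*j (U(j, g) = g*j + g² = g² + g*j)
V = -694 (V = -1*694 = -694)
((U(K, -79) + 22320) - 84456) + V = ((-79*(-79 - 4) + 22320) - 84456) - 694 = ((-79*(-83) + 22320) - 84456) - 694 = ((6557 + 22320) - 84456) - 694 = (28877 - 84456) - 694 = -55579 - 694 = -56273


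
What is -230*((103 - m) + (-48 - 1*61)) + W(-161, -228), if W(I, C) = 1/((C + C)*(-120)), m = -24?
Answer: -226540799/54720 ≈ -4140.0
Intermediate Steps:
W(I, C) = -1/(240*C) (W(I, C) = -1/120/(2*C) = (1/(2*C))*(-1/120) = -1/(240*C))
-230*((103 - m) + (-48 - 1*61)) + W(-161, -228) = -230*((103 - 1*(-24)) + (-48 - 1*61)) - 1/240/(-228) = -230*((103 + 24) + (-48 - 61)) - 1/240*(-1/228) = -230*(127 - 109) + 1/54720 = -230*18 + 1/54720 = -4140 + 1/54720 = -226540799/54720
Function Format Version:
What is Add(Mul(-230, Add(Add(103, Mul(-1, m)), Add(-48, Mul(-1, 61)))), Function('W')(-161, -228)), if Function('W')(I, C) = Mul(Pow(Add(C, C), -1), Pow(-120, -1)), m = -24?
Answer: Rational(-226540799, 54720) ≈ -4140.0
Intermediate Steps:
Function('W')(I, C) = Mul(Rational(-1, 240), Pow(C, -1)) (Function('W')(I, C) = Mul(Pow(Mul(2, C), -1), Rational(-1, 120)) = Mul(Mul(Rational(1, 2), Pow(C, -1)), Rational(-1, 120)) = Mul(Rational(-1, 240), Pow(C, -1)))
Add(Mul(-230, Add(Add(103, Mul(-1, m)), Add(-48, Mul(-1, 61)))), Function('W')(-161, -228)) = Add(Mul(-230, Add(Add(103, Mul(-1, -24)), Add(-48, Mul(-1, 61)))), Mul(Rational(-1, 240), Pow(-228, -1))) = Add(Mul(-230, Add(Add(103, 24), Add(-48, -61))), Mul(Rational(-1, 240), Rational(-1, 228))) = Add(Mul(-230, Add(127, -109)), Rational(1, 54720)) = Add(Mul(-230, 18), Rational(1, 54720)) = Add(-4140, Rational(1, 54720)) = Rational(-226540799, 54720)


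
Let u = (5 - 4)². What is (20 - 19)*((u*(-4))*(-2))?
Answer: 8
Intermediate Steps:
u = 1 (u = 1² = 1)
(20 - 19)*((u*(-4))*(-2)) = (20 - 19)*((1*(-4))*(-2)) = 1*(-4*(-2)) = 1*8 = 8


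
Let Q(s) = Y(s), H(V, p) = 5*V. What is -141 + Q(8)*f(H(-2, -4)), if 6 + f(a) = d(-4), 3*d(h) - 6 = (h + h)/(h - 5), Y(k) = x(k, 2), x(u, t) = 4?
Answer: -4207/27 ≈ -155.81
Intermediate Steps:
Y(k) = 4
d(h) = 2 + 2*h/(3*(-5 + h)) (d(h) = 2 + ((h + h)/(h - 5))/3 = 2 + ((2*h)/(-5 + h))/3 = 2 + (2*h/(-5 + h))/3 = 2 + 2*h/(3*(-5 + h)))
f(a) = -100/27 (f(a) = -6 + 2*(-15 + 4*(-4))/(3*(-5 - 4)) = -6 + (⅔)*(-15 - 16)/(-9) = -6 + (⅔)*(-⅑)*(-31) = -6 + 62/27 = -100/27)
Q(s) = 4
-141 + Q(8)*f(H(-2, -4)) = -141 + 4*(-100/27) = -141 - 400/27 = -4207/27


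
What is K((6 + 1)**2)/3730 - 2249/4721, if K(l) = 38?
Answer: -4104686/8804665 ≈ -0.46619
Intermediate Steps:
K((6 + 1)**2)/3730 - 2249/4721 = 38/3730 - 2249/4721 = 38*(1/3730) - 2249*1/4721 = 19/1865 - 2249/4721 = -4104686/8804665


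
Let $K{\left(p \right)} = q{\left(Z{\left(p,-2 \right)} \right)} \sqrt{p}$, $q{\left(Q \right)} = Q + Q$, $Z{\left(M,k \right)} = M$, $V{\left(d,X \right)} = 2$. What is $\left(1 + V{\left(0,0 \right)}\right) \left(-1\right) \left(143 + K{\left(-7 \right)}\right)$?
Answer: $-429 + 42 i \sqrt{7} \approx -429.0 + 111.12 i$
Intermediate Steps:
$q{\left(Q \right)} = 2 Q$
$K{\left(p \right)} = 2 p^{\frac{3}{2}}$ ($K{\left(p \right)} = 2 p \sqrt{p} = 2 p^{\frac{3}{2}}$)
$\left(1 + V{\left(0,0 \right)}\right) \left(-1\right) \left(143 + K{\left(-7 \right)}\right) = \left(1 + 2\right) \left(-1\right) \left(143 + 2 \left(-7\right)^{\frac{3}{2}}\right) = 3 \left(-1\right) \left(143 + 2 \left(- 7 i \sqrt{7}\right)\right) = - 3 \left(143 - 14 i \sqrt{7}\right) = -429 + 42 i \sqrt{7}$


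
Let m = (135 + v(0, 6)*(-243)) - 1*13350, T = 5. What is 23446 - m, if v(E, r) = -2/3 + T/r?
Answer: 73403/2 ≈ 36702.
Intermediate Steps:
v(E, r) = -2/3 + 5/r
m = -26511/2 (m = (135 + (-2/3 + 5/6)*(-243)) - 1*13350 = (135 + (-2/3 + 5*(1/6))*(-243)) - 13350 = (135 + (-2/3 + 5/6)*(-243)) - 13350 = (135 + (1/6)*(-243)) - 13350 = (135 - 81/2) - 13350 = 189/2 - 13350 = -26511/2 ≈ -13256.)
23446 - m = 23446 - 1*(-26511/2) = 23446 + 26511/2 = 73403/2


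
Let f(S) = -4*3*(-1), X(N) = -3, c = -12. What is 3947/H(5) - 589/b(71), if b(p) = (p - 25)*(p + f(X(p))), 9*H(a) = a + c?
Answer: -135630937/26726 ≈ -5074.9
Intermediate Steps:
f(S) = 12 (f(S) = -12*(-1) = 12)
H(a) = -4/3 + a/9 (H(a) = (a - 12)/9 = (-12 + a)/9 = -4/3 + a/9)
b(p) = (-25 + p)*(12 + p) (b(p) = (p - 25)*(p + 12) = (-25 + p)*(12 + p))
3947/H(5) - 589/b(71) = 3947/(-4/3 + (1/9)*5) - 589/(-300 + 71**2 - 13*71) = 3947/(-4/3 + 5/9) - 589/(-300 + 5041 - 923) = 3947/(-7/9) - 589/3818 = 3947*(-9/7) - 589*1/3818 = -35523/7 - 589/3818 = -135630937/26726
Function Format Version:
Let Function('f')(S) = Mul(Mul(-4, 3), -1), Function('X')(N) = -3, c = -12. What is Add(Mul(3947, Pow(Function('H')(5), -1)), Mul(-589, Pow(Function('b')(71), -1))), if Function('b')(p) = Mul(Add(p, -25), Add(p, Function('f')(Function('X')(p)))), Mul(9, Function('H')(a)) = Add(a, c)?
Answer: Rational(-135630937, 26726) ≈ -5074.9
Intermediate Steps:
Function('f')(S) = 12 (Function('f')(S) = Mul(-12, -1) = 12)
Function('H')(a) = Add(Rational(-4, 3), Mul(Rational(1, 9), a)) (Function('H')(a) = Mul(Rational(1, 9), Add(a, -12)) = Mul(Rational(1, 9), Add(-12, a)) = Add(Rational(-4, 3), Mul(Rational(1, 9), a)))
Function('b')(p) = Mul(Add(-25, p), Add(12, p)) (Function('b')(p) = Mul(Add(p, -25), Add(p, 12)) = Mul(Add(-25, p), Add(12, p)))
Add(Mul(3947, Pow(Function('H')(5), -1)), Mul(-589, Pow(Function('b')(71), -1))) = Add(Mul(3947, Pow(Add(Rational(-4, 3), Mul(Rational(1, 9), 5)), -1)), Mul(-589, Pow(Add(-300, Pow(71, 2), Mul(-13, 71)), -1))) = Add(Mul(3947, Pow(Add(Rational(-4, 3), Rational(5, 9)), -1)), Mul(-589, Pow(Add(-300, 5041, -923), -1))) = Add(Mul(3947, Pow(Rational(-7, 9), -1)), Mul(-589, Pow(3818, -1))) = Add(Mul(3947, Rational(-9, 7)), Mul(-589, Rational(1, 3818))) = Add(Rational(-35523, 7), Rational(-589, 3818)) = Rational(-135630937, 26726)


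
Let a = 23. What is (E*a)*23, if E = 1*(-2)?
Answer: -1058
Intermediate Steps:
E = -2
(E*a)*23 = -2*23*23 = -46*23 = -1058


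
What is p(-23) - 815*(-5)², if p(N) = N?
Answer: -20398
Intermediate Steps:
p(-23) - 815*(-5)² = -23 - 815*(-5)² = -23 - 815*25 = -23 - 20375 = -20398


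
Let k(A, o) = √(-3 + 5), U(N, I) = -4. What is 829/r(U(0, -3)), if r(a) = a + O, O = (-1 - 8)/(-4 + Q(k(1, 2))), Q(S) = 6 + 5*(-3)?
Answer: -10777/43 ≈ -250.63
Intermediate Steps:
k(A, o) = √2
Q(S) = -9 (Q(S) = 6 - 15 = -9)
O = 9/13 (O = (-1 - 8)/(-4 - 9) = -9/(-13) = -9*(-1/13) = 9/13 ≈ 0.69231)
r(a) = 9/13 + a (r(a) = a + 9/13 = 9/13 + a)
829/r(U(0, -3)) = 829/(9/13 - 4) = 829/(-43/13) = 829*(-13/43) = -10777/43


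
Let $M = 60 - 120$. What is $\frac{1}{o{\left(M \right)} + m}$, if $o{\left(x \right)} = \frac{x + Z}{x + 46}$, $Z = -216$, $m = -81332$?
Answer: $- \frac{7}{569186} \approx -1.2298 \cdot 10^{-5}$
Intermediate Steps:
$M = -60$ ($M = 60 - 120 = -60$)
$o{\left(x \right)} = \frac{-216 + x}{46 + x}$ ($o{\left(x \right)} = \frac{x - 216}{x + 46} = \frac{-216 + x}{46 + x}$)
$\frac{1}{o{\left(M \right)} + m} = \frac{1}{\frac{-216 - 60}{46 - 60} - 81332} = \frac{1}{\frac{1}{-14} \left(-276\right) - 81332} = \frac{1}{\left(- \frac{1}{14}\right) \left(-276\right) - 81332} = \frac{1}{\frac{138}{7} - 81332} = \frac{1}{- \frac{569186}{7}} = - \frac{7}{569186}$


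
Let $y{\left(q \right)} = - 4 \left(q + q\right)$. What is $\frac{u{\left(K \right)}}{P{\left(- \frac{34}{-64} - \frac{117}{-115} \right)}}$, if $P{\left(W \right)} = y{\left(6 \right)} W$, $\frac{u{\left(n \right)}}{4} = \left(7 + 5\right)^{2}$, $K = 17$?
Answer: $- \frac{44160}{5699} \approx -7.7487$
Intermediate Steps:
$y{\left(q \right)} = - 8 q$ ($y{\left(q \right)} = - 4 \cdot 2 q = - 8 q$)
$u{\left(n \right)} = 576$ ($u{\left(n \right)} = 4 \left(7 + 5\right)^{2} = 4 \cdot 12^{2} = 4 \cdot 144 = 576$)
$P{\left(W \right)} = - 48 W$ ($P{\left(W \right)} = \left(-8\right) 6 W = - 48 W$)
$\frac{u{\left(K \right)}}{P{\left(- \frac{34}{-64} - \frac{117}{-115} \right)}} = \frac{576}{\left(-48\right) \left(- \frac{34}{-64} - \frac{117}{-115}\right)} = \frac{576}{\left(-48\right) \left(\left(-34\right) \left(- \frac{1}{64}\right) - - \frac{117}{115}\right)} = \frac{576}{\left(-48\right) \left(\frac{17}{32} + \frac{117}{115}\right)} = \frac{576}{\left(-48\right) \frac{5699}{3680}} = \frac{576}{- \frac{17097}{230}} = 576 \left(- \frac{230}{17097}\right) = - \frac{44160}{5699}$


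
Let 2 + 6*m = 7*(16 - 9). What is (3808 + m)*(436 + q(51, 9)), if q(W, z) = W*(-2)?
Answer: 3823465/3 ≈ 1.2745e+6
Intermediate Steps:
q(W, z) = -2*W
m = 47/6 (m = -⅓ + (7*(16 - 9))/6 = -⅓ + (7*7)/6 = -⅓ + (⅙)*49 = -⅓ + 49/6 = 47/6 ≈ 7.8333)
(3808 + m)*(436 + q(51, 9)) = (3808 + 47/6)*(436 - 2*51) = 22895*(436 - 102)/6 = (22895/6)*334 = 3823465/3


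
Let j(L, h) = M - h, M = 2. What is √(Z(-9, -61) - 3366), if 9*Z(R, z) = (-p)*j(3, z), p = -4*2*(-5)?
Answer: I*√3646 ≈ 60.382*I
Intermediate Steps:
j(L, h) = 2 - h
p = 40 (p = -8*(-5) = 40)
Z(R, z) = -80/9 + 40*z/9 (Z(R, z) = ((-1*40)*(2 - z))/9 = (-40*(2 - z))/9 = (-80 + 40*z)/9 = -80/9 + 40*z/9)
√(Z(-9, -61) - 3366) = √((-80/9 + (40/9)*(-61)) - 3366) = √((-80/9 - 2440/9) - 3366) = √(-280 - 3366) = √(-3646) = I*√3646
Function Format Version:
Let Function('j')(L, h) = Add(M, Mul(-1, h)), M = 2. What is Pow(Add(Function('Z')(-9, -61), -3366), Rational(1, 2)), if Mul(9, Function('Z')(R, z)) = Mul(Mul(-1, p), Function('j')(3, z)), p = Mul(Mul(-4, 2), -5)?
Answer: Mul(I, Pow(3646, Rational(1, 2))) ≈ Mul(60.382, I)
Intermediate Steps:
Function('j')(L, h) = Add(2, Mul(-1, h))
p = 40 (p = Mul(-8, -5) = 40)
Function('Z')(R, z) = Add(Rational(-80, 9), Mul(Rational(40, 9), z)) (Function('Z')(R, z) = Mul(Rational(1, 9), Mul(Mul(-1, 40), Add(2, Mul(-1, z)))) = Mul(Rational(1, 9), Mul(-40, Add(2, Mul(-1, z)))) = Mul(Rational(1, 9), Add(-80, Mul(40, z))) = Add(Rational(-80, 9), Mul(Rational(40, 9), z)))
Pow(Add(Function('Z')(-9, -61), -3366), Rational(1, 2)) = Pow(Add(Add(Rational(-80, 9), Mul(Rational(40, 9), -61)), -3366), Rational(1, 2)) = Pow(Add(Add(Rational(-80, 9), Rational(-2440, 9)), -3366), Rational(1, 2)) = Pow(Add(-280, -3366), Rational(1, 2)) = Pow(-3646, Rational(1, 2)) = Mul(I, Pow(3646, Rational(1, 2)))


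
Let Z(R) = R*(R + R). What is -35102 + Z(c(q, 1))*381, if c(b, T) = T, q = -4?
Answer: -34340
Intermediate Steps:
Z(R) = 2*R**2 (Z(R) = R*(2*R) = 2*R**2)
-35102 + Z(c(q, 1))*381 = -35102 + (2*1**2)*381 = -35102 + (2*1)*381 = -35102 + 2*381 = -35102 + 762 = -34340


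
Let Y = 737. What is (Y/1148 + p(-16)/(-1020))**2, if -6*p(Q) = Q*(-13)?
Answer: 352423884409/771270368400 ≈ 0.45694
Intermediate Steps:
p(Q) = 13*Q/6 (p(Q) = -Q*(-13)/6 = -(-13)*Q/6 = 13*Q/6)
(Y/1148 + p(-16)/(-1020))**2 = (737/1148 + ((13/6)*(-16))/(-1020))**2 = (737*(1/1148) - 104/3*(-1/1020))**2 = (737/1148 + 26/765)**2 = (593653/878220)**2 = 352423884409/771270368400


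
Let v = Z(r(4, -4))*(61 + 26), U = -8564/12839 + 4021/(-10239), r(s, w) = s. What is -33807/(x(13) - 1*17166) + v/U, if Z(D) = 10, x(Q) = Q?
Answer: -391412046901281/477925170899 ≈ -818.98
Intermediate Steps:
U = -139312415/131458521 (U = -8564*1/12839 + 4021*(-1/10239) = -8564/12839 - 4021/10239 = -139312415/131458521 ≈ -1.0597)
v = 870 (v = 10*(61 + 26) = 10*87 = 870)
-33807/(x(13) - 1*17166) + v/U = -33807/(13 - 1*17166) + 870/(-139312415/131458521) = -33807/(13 - 17166) + 870*(-131458521/139312415) = -33807/(-17153) - 22873782654/27862483 = -33807*(-1/17153) - 22873782654/27862483 = 33807/17153 - 22873782654/27862483 = -391412046901281/477925170899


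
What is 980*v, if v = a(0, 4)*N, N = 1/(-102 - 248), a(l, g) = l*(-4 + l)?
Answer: 0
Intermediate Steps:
N = -1/350 (N = 1/(-350) = -1/350 ≈ -0.0028571)
v = 0 (v = (0*(-4 + 0))*(-1/350) = (0*(-4))*(-1/350) = 0*(-1/350) = 0)
980*v = 980*0 = 0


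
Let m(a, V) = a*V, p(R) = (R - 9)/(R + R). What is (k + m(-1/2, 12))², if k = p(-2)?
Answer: 169/16 ≈ 10.563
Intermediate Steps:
p(R) = (-9 + R)/(2*R) (p(R) = (-9 + R)/((2*R)) = (-9 + R)*(1/(2*R)) = (-9 + R)/(2*R))
k = 11/4 (k = (½)*(-9 - 2)/(-2) = (½)*(-½)*(-11) = 11/4 ≈ 2.7500)
m(a, V) = V*a
(k + m(-1/2, 12))² = (11/4 + 12*(-1/2))² = (11/4 + 12*(-1*½))² = (11/4 + 12*(-½))² = (11/4 - 6)² = (-13/4)² = 169/16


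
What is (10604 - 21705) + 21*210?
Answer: -6691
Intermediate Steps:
(10604 - 21705) + 21*210 = -11101 + 4410 = -6691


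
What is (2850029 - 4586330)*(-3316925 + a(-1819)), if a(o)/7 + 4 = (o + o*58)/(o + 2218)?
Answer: 109487461259414/19 ≈ 5.7625e+12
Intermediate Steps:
a(o) = -28 + 413*o/(2218 + o) (a(o) = -28 + 7*((o + o*58)/(o + 2218)) = -28 + 7*((o + 58*o)/(2218 + o)) = -28 + 7*((59*o)/(2218 + o)) = -28 + 7*(59*o/(2218 + o)) = -28 + 413*o/(2218 + o))
(2850029 - 4586330)*(-3316925 + a(-1819)) = (2850029 - 4586330)*(-3316925 + 7*(-8872 + 55*(-1819))/(2218 - 1819)) = -1736301*(-3316925 + 7*(-8872 - 100045)/399) = -1736301*(-3316925 + 7*(1/399)*(-108917)) = -1736301*(-3316925 - 108917/57) = -1736301*(-189173642/57) = 109487461259414/19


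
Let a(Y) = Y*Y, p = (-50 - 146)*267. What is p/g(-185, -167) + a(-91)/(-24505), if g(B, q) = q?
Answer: 7579957/24215 ≈ 313.03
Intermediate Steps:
p = -52332 (p = -196*267 = -52332)
a(Y) = Y²
p/g(-185, -167) + a(-91)/(-24505) = -52332/(-167) + (-91)²/(-24505) = -52332*(-1/167) + 8281*(-1/24505) = 52332/167 - 49/145 = 7579957/24215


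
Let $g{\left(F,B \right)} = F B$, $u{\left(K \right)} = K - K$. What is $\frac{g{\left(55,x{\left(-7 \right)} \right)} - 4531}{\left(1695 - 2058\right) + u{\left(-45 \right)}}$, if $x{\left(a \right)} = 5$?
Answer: $\frac{4256}{363} \approx 11.725$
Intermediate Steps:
$u{\left(K \right)} = 0$
$g{\left(F,B \right)} = B F$
$\frac{g{\left(55,x{\left(-7 \right)} \right)} - 4531}{\left(1695 - 2058\right) + u{\left(-45 \right)}} = \frac{5 \cdot 55 - 4531}{\left(1695 - 2058\right) + 0} = \frac{275 - 4531}{\left(1695 - 2058\right) + 0} = - \frac{4256}{-363 + 0} = - \frac{4256}{-363} = \left(-4256\right) \left(- \frac{1}{363}\right) = \frac{4256}{363}$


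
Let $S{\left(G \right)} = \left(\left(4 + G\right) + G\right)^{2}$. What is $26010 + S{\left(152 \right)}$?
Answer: $120874$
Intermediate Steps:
$S{\left(G \right)} = \left(4 + 2 G\right)^{2}$
$26010 + S{\left(152 \right)} = 26010 + 4 \left(2 + 152\right)^{2} = 26010 + 4 \cdot 154^{2} = 26010 + 4 \cdot 23716 = 26010 + 94864 = 120874$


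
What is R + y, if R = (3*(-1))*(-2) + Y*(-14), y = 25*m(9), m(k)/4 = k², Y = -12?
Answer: 8274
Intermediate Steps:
m(k) = 4*k²
y = 8100 (y = 25*(4*9²) = 25*(4*81) = 25*324 = 8100)
R = 174 (R = (3*(-1))*(-2) - 12*(-14) = -3*(-2) + 168 = 6 + 168 = 174)
R + y = 174 + 8100 = 8274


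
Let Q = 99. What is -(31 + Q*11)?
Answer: -1120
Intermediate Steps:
-(31 + Q*11) = -(31 + 99*11) = -(31 + 1089) = -1*1120 = -1120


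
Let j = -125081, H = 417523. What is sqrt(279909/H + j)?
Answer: I*sqrt(21804685434577442)/417523 ≈ 353.67*I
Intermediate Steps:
sqrt(279909/H + j) = sqrt(279909/417523 - 125081) = sqrt(-52223914454/417523) = I*sqrt(21804685434577442)/417523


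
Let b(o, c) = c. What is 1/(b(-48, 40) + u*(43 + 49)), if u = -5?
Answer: -1/420 ≈ -0.0023810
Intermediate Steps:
1/(b(-48, 40) + u*(43 + 49)) = 1/(40 - 5*(43 + 49)) = 1/(40 - 5*92) = 1/(40 - 460) = 1/(-420) = -1/420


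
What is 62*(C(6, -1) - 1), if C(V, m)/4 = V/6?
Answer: 186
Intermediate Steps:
C(V, m) = 2*V/3 (C(V, m) = 4*(V/6) = 2*V/3)
62*(C(6, -1) - 1) = 62*((2/3)*6 - 1) = 62*(4 - 1) = 62*3 = 186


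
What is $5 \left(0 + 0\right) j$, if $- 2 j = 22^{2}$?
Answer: $0$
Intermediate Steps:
$j = -242$ ($j = - \frac{22^{2}}{2} = \left(- \frac{1}{2}\right) 484 = -242$)
$5 \left(0 + 0\right) j = 5 \left(0 + 0\right) \left(-242\right) = 5 \cdot 0 \left(-242\right) = 0 \left(-242\right) = 0$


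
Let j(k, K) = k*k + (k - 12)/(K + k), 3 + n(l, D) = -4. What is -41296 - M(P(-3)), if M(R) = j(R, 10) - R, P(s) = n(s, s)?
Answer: -124037/3 ≈ -41346.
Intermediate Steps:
n(l, D) = -7 (n(l, D) = -3 - 4 = -7)
P(s) = -7
j(k, K) = k² + (-12 + k)/(K + k)
M(R) = -R + (-12 + R + R³ + 10*R²)/(10 + R) (M(R) = (-12 + R + R³ + 10*R²)/(10 + R) - R = -R + (-12 + R + R³ + 10*R²)/(10 + R))
-41296 - M(P(-3)) = -41296 - (-12 + (-7)³ - 9*(-7) + 9*(-7)²)/(10 - 7) = -41296 - (-12 - 343 + 63 + 9*49)/3 = -41296 - (-12 - 343 + 63 + 441)/3 = -41296 - 149/3 = -124037/3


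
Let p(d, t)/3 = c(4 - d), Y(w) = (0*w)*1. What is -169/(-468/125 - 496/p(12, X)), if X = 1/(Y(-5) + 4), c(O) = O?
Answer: -63375/6346 ≈ -9.9866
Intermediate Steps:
Y(w) = 0 (Y(w) = 0*1 = 0)
X = ¼ (X = 1/(0 + 4) = 1/4 = ¼ ≈ 0.25000)
p(d, t) = 12 - 3*d (p(d, t) = 3*(4 - d) = 12 - 3*d)
-169/(-468/125 - 496/p(12, X)) = -169/(-468/125 - 496/(12 - 3*12)) = -169/(-468*1/125 - 496/(12 - 36)) = -169/(-468/125 - 496/(-24)) = -169/(-468/125 - 496*(-1/24)) = -169/(-468/125 + 62/3) = -169/6346/375 = -169*375/6346 = -63375/6346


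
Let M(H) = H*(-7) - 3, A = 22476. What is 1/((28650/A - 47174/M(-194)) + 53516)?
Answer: 5075830/271467874601 ≈ 1.8698e-5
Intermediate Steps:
M(H) = -3 - 7*H (M(H) = -7*H - 3 = -3 - 7*H)
1/((28650/A - 47174/M(-194)) + 53516) = 1/((28650/22476 - 47174/(-3 - 7*(-194))) + 53516) = 1/((28650*(1/22476) - 47174/(-3 + 1358)) + 53516) = 1/((4775/3746 - 47174/1355) + 53516) = 1/(-170243679/5075830 + 53516) = 1/(271467874601/5075830) = 5075830/271467874601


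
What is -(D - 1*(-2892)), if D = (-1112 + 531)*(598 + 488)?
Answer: 628074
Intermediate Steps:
D = -630966 (D = -581*1086 = -630966)
-(D - 1*(-2892)) = -(-630966 - 1*(-2892)) = -(-630966 + 2892) = -1*(-628074) = 628074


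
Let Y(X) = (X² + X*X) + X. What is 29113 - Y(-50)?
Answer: 24163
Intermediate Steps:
Y(X) = X + 2*X² (Y(X) = (X² + X²) + X = 2*X² + X = X + 2*X²)
29113 - Y(-50) = 29113 - (-50)*(1 + 2*(-50)) = 29113 - (-50)*(1 - 100) = 29113 - (-50)*(-99) = 29113 - 1*4950 = 29113 - 4950 = 24163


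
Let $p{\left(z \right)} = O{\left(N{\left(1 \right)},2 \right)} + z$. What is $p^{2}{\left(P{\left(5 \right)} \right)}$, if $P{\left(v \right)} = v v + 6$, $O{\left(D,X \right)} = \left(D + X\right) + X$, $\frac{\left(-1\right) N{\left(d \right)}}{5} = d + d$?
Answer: $625$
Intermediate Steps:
$N{\left(d \right)} = - 10 d$ ($N{\left(d \right)} = - 5 \left(d + d\right) = - 5 \cdot 2 d = - 10 d$)
$O{\left(D,X \right)} = D + 2 X$
$P{\left(v \right)} = 6 + v^{2}$ ($P{\left(v \right)} = v^{2} + 6 = 6 + v^{2}$)
$p{\left(z \right)} = -6 + z$ ($p{\left(z \right)} = \left(\left(-10\right) 1 + 2 \cdot 2\right) + z = \left(-10 + 4\right) + z = -6 + z$)
$p^{2}{\left(P{\left(5 \right)} \right)} = \left(-6 + \left(6 + 5^{2}\right)\right)^{2} = \left(-6 + \left(6 + 25\right)\right)^{2} = \left(-6 + 31\right)^{2} = 25^{2} = 625$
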